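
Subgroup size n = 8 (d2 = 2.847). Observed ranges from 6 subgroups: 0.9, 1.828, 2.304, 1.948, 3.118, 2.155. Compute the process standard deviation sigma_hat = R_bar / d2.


R_bar = (0.9 + 1.828 + 2.304 + 1.948 + 3.118 + 2.155) / 6
R_bar = 12.253 / 6 = 2.0421667
sigma_hat = R_bar / d2 = 2.0421667 / 2.847 = 0.7173

0.7173


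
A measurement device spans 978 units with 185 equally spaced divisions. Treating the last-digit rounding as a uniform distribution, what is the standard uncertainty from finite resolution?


resolution = range / divisions
resolution = 978 / 185 = 5.2864865
u_res = resolution / (2*sqrt(3))
u_res = 5.2864865 / 3.4641016
u_res = 1.5261

1.5261


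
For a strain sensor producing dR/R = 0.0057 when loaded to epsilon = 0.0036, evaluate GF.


GF = (dR/R) / epsilon
= 0.0057 / 0.0036
= 1.5833

1.5833


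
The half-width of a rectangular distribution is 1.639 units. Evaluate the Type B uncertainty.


u_B = half_width / sqrt(3)
u_B = 1.639 / 1.7320508
u_B = 0.9463

0.9463


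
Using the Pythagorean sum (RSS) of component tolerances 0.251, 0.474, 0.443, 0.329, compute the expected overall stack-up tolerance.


RSS = sqrt(0.251^2 + 0.474^2 + 0.443^2 + 0.329^2)
= sqrt(0.592167)
= 0.7695

0.7695


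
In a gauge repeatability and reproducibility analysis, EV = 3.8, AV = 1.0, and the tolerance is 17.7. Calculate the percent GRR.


GRR = sqrt(EV^2 + AV^2) = sqrt(3.8^2 + 1.0^2) = 3.9293765
%GRR = GRR / tol * 100 = 3.9293765 / 17.7 * 100
%GRR = 22.1999

22.1999


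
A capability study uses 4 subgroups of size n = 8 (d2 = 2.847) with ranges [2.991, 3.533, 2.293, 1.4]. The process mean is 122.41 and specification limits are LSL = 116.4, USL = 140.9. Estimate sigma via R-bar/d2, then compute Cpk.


R_bar = (2.991 + 3.533 + 2.293 + 1.4) / 4 = 2.55425
sigma = R_bar / d2 = 2.55425 / 2.847 = 0.89717246
Cp = (USL - LSL)/(6*sigma) = (140.9 - 116.4)/(6*0.89717246) = 4.5513
Cpu = (140.9 - 122.41)/(3*0.89717246) = 6.8697
Cpl = (122.41 - 116.4)/(3*0.89717246) = 2.2329
Cpk = min(Cpu, Cpl) = 2.2329

2.2329


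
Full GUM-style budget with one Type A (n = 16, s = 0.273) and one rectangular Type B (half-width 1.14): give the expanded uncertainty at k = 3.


u_A = s / sqrt(n) = 0.273 / sqrt(16) = 0.06825
u_B = half_width / sqrt(3) = 1.14 / sqrt(3) = 0.65817931
uc = sqrt(u_A^2 + u_B^2) = sqrt(0.06825^2 + 0.65817931^2) = 0.66170845
U = k * uc = 3 * 0.66170845
U = 1.9851

1.9851


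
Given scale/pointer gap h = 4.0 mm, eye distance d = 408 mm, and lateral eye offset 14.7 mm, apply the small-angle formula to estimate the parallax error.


error = h * offset / d
= 4.0 * 14.7 / 408
= 0.1441

0.1441


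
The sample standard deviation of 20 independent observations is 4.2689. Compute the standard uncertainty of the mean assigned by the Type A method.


u_A = s / sqrt(n)
u_A = 4.2689 / sqrt(20)
u_A = 4.2689 / 4.472136
u_A = 0.9546

0.9546


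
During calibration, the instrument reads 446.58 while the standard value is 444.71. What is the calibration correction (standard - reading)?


Correction = standard - reading
= 444.71 - 446.58
= -1.8700

-1.8700


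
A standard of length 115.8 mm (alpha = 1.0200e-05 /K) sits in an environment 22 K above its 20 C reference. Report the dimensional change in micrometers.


dL = L * alpha * dT
= 115.8 * 1.0200e-05 * 22
= 0.0259855 mm
dL_um = 0.0259855 * 1000 = 25.9855 um

25.9855


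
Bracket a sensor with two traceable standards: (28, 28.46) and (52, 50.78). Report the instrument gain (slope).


slope = (y2 - y1) / (x2 - x1)
= (50.78 - 28.46) / (52 - 28)
= 22.3200 / 24
= 0.9300

0.9300


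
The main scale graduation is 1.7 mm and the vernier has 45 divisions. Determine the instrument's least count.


LC = MSD / n_div
= 1.7 / 45
= 0.0378

0.0378


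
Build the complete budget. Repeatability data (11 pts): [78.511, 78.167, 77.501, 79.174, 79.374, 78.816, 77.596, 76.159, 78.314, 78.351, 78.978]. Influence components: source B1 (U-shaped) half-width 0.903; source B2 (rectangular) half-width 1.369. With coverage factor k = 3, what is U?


mean = (78.511 + 78.167 + 77.501 + 79.174 + 79.374 + 78.816 + 77.596 + 76.159 + 78.314 + 78.351 + 78.978) / 11 = 78.26736364
s = sqrt(sum((x - mean)^2)/(n-1)) = 0.91730478
u_A = s / sqrt(n) = 0.91730478 / sqrt(11) = 0.2765778
u_B1 = 0.903 / sqrt(2) = 0.63851742
u_B2 = 1.369 / sqrt(3) = 0.79039252
uc = sqrt(0.2765778^2 + 0.63851742^2 + 0.79039252^2) = 1.0530528
U = k * uc = 3 * 1.0530528
U = 3.1592

3.1592


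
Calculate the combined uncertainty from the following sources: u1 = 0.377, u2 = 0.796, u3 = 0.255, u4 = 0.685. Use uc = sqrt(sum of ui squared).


uc = sqrt(0.377^2 + 0.796^2 + 0.255^2 + 0.685^2)
uc = sqrt(1.309995)
uc = 1.1446

1.1446


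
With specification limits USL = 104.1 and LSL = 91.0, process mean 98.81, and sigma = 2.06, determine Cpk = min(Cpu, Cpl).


Cpu = (USL - mean) / (3*sigma) = (104.1 - 98.81) / (3*2.06) = 0.8560
Cpl = (mean - LSL) / (3*sigma) = (98.81 - 91.0) / (3*2.06) = 1.2638
Cpk = min(Cpu, Cpl) = 0.8560

0.8560


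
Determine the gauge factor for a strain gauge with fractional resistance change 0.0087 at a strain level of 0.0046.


GF = (dR/R) / epsilon
= 0.0087 / 0.0046
= 1.8913

1.8913


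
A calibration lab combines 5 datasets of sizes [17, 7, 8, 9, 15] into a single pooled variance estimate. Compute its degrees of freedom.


nu = sum_i (n_i - 1)
nu = ((17 - 1) + (7 - 1) + (8 - 1) + (9 - 1) + (15 - 1))
nu = 16 + 6 + 7 + 8 + 14
nu = 51

51


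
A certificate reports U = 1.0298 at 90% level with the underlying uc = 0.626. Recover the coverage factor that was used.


k = U / uc
k = 1.0298 / 0.626
k = 1.645

1.645


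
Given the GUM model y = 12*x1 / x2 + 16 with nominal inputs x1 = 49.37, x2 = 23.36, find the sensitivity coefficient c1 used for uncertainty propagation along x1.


y = 12*x1 / x2 + 16
dy/dx1 = 12/x2
Evaluate at x2 = 23.36: c1 = 12 / 23.36
c1 = 0.5137

0.5137


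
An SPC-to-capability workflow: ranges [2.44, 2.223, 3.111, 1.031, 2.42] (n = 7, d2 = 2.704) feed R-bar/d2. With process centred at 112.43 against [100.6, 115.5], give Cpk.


R_bar = (2.44 + 2.223 + 3.111 + 1.031 + 2.42) / 5 = 2.245
sigma = R_bar / d2 = 2.245 / 2.704 = 0.83025148
Cp = (USL - LSL)/(6*sigma) = (115.5 - 100.6)/(6*0.83025148) = 2.9911
Cpu = (115.5 - 112.43)/(3*0.83025148) = 1.2326
Cpl = (112.43 - 100.6)/(3*0.83025148) = 4.7496
Cpk = min(Cpu, Cpl) = 1.2326

1.2326


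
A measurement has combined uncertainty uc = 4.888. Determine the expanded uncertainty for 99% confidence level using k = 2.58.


U = k * uc
U = 2.58 * 4.888
U = 12.6110

12.6110


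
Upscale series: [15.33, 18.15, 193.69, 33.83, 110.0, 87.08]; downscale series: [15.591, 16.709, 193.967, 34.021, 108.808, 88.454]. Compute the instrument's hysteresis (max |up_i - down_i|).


|15.33 - 15.591| = 0.2610
|18.15 - 16.709| = 1.4410
|193.69 - 193.967| = 0.2770
|33.83 - 34.021| = 0.1910
|110.0 - 108.808| = 1.1920
|87.08 - 88.454| = 1.3740
hysteresis = max(diffs) = 1.4410

1.4410


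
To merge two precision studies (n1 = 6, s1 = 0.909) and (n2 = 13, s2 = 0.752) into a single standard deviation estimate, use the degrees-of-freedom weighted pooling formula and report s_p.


s_p = sqrt(((n1-1)*s1^2 + (n2-1)*s2^2) / (n1+n2-2))
numerator = (6-1)*0.909^2 + (13-1)*0.752^2 = 4.131405 + 6.786048 = 10.917453
denominator = 6 + 13 - 2 = 17
s_p^2 = 10.917453 / 17 = 0.64220312
s_p = sqrt(0.64220312) = 0.8014

0.8014


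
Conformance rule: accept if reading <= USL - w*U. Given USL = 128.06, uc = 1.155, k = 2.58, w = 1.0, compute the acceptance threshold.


U = k * uc = 2.58 * 1.155 = 2.9799
guard band g = w * U = 1.0 * 2.9799 = 2.9799
AL = USL - g = 128.06 - 2.9799
AL = 125.0801

125.0801


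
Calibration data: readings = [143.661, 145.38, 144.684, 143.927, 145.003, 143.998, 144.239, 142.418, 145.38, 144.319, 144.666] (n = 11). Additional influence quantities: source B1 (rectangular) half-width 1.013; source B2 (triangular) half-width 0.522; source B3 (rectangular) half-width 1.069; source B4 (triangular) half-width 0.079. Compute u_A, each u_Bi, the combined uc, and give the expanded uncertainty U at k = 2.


mean = (143.661 + 145.38 + 144.684 + 143.927 + 145.003 + 143.998 + 144.239 + 142.418 + 145.38 + 144.319 + 144.666) / 11 = 144.3340909
s = sqrt(sum((x - mean)^2)/(n-1)) = 0.85324656
u_A = s / sqrt(n) = 0.85324656 / sqrt(11) = 0.25726352
u_B1 = 1.013 / sqrt(3) = 0.58485582
u_B2 = 0.522 / sqrt(6) = 0.21310561
u_B3 = 1.069 / sqrt(3) = 0.61718744
u_B4 = 0.079 / sqrt(6) = 0.032251615
uc = sqrt(0.25726352^2 + 0.58485582^2 + 0.21310561^2 + 0.61718744^2 + 0.032251615^2) = 0.91411999
U = k * uc = 2 * 0.91411999
U = 1.8282

1.8282


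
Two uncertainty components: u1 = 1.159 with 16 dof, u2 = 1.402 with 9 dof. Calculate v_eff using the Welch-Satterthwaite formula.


uc = sqrt(u1^2 + u2^2) = sqrt(1.159^2 + 1.402^2) = 1.8190341
v_eff = uc^4 / (u1^4/v1 + u2^4/v2)
= 1.8190341^4 / (1.159^4/16 + 1.402^4/9)
= 10.94872 / 0.54206403
v_eff = 20.1982

20.1982


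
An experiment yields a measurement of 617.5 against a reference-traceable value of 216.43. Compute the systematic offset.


Systematic error = measured - true
= 617.5 - 216.43
= 401.0700

401.0700


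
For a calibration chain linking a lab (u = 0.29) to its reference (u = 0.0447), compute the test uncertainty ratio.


TUR = u_lab / u_ref
= 0.29 / 0.0447
= 6.4877

6.4877


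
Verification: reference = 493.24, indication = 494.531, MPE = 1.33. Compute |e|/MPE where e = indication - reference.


e = indication - reference = 494.531 - 493.24 = 1.2910
|e| = 1.2910
ratio = |e| / MPE = 1.2910 / 1.33
ratio = 0.9707

0.9707


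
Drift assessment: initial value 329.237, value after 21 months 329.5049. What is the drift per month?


rate = (v2 - v1) / months
= (329.5049 - 329.237) / 21
= 0.2679 / 21
= 0.0128

0.0128


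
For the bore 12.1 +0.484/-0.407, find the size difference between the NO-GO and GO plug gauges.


GO = nominal - lower_tol (smallest hole = maximum material condition)
GO = 12.1 - 0.407 = 11.693
NO-GO = nominal + upper_tol (largest hole = least material condition)
NO-GO = 12.1 + 0.484 = 12.584
spread = NO-GO - GO = 12.584 - 11.693 = 0.8910

0.8910


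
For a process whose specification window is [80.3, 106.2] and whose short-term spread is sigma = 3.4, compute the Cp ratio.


Cp = (USL - LSL) / (6 * sigma)
= (106.2 - 80.3) / (6 * 3.4)
= 25.9000 / 20.4000
= 1.2696

1.2696


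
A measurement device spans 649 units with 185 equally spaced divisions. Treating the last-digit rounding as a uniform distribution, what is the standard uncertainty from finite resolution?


resolution = range / divisions
resolution = 649 / 185 = 3.5081081
u_res = resolution / (2*sqrt(3))
u_res = 3.5081081 / 3.4641016
u_res = 1.0127

1.0127


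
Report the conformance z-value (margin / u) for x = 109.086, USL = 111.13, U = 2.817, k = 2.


u = U / k = 2.817 / 2 = 1.4085
margin = |USL - x| = |111.13 - 109.086| = 2.044
z = margin / u = 2.044 / 1.4085
z = 1.4512

1.4512


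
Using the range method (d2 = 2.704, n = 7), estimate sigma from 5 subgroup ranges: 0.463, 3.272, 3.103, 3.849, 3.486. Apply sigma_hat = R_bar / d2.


R_bar = (0.463 + 3.272 + 3.103 + 3.849 + 3.486) / 5
R_bar = 14.173 / 5 = 2.8346
sigma_hat = R_bar / d2 = 2.8346 / 2.704 = 1.0483

1.0483


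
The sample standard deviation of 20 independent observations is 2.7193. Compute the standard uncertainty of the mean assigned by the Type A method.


u_A = s / sqrt(n)
u_A = 2.7193 / sqrt(20)
u_A = 2.7193 / 4.472136
u_A = 0.6081

0.6081


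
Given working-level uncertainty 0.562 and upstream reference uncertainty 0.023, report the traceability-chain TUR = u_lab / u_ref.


TUR = u_lab / u_ref
= 0.562 / 0.023
= 24.4348

24.4348


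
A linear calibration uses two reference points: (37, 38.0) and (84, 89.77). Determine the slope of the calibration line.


slope = (y2 - y1) / (x2 - x1)
= (89.77 - 38.0) / (84 - 37)
= 51.7700 / 47
= 1.1015

1.1015


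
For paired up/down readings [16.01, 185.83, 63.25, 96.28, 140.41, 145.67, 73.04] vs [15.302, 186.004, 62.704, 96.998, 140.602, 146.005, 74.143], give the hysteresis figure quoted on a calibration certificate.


|16.01 - 15.302| = 0.7080
|185.83 - 186.004| = 0.1740
|63.25 - 62.704| = 0.5460
|96.28 - 96.998| = 0.7180
|140.41 - 140.602| = 0.1920
|145.67 - 146.005| = 0.3350
|73.04 - 74.143| = 1.1030
hysteresis = max(diffs) = 1.1030

1.1030


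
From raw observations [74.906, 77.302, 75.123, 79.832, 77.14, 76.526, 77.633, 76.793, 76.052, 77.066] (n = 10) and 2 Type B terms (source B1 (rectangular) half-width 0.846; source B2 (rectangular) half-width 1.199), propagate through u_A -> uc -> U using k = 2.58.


mean = (74.906 + 77.302 + 75.123 + 79.832 + 77.14 + 76.526 + 77.633 + 76.793 + 76.052 + 77.066) / 10 = 76.8373
s = sqrt(sum((x - mean)^2)/(n-1)) = 1.3882665
u_A = s / sqrt(n) = 1.3882665 / sqrt(10) = 0.43900841
u_B1 = 0.846 / sqrt(3) = 0.48843833
u_B2 = 1.199 / sqrt(3) = 0.69224297
uc = sqrt(0.43900841^2 + 0.48843833^2 + 0.69224297^2) = 0.95420161
U = k * uc = 2.58 * 0.95420161
U = 2.4618

2.4618


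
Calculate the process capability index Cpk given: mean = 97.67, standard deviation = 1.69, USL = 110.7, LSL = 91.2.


Cpu = (USL - mean) / (3*sigma) = (110.7 - 97.67) / (3*1.69) = 2.5700
Cpl = (mean - LSL) / (3*sigma) = (97.67 - 91.2) / (3*1.69) = 1.2761
Cpk = min(Cpu, Cpl) = 1.2761

1.2761


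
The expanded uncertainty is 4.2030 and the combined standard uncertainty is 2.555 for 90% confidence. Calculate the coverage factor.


k = U / uc
k = 4.2030 / 2.555
k = 1.645

1.645


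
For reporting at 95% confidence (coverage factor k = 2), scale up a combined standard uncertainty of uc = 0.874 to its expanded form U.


U = k * uc
U = 2 * 0.874
U = 1.7480

1.7480


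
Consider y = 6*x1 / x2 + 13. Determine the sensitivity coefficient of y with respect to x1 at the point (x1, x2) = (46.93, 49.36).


y = 6*x1 / x2 + 13
dy/dx1 = 6/x2
Evaluate at x2 = 49.36: c1 = 6 / 49.36
c1 = 0.1216

0.1216


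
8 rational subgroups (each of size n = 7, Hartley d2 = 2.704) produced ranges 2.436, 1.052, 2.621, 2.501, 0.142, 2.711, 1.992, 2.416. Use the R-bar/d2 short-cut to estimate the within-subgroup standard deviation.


R_bar = (2.436 + 1.052 + 2.621 + 2.501 + 0.142 + 2.711 + 1.992 + 2.416) / 8
R_bar = 15.871 / 8 = 1.983875
sigma_hat = R_bar / d2 = 1.983875 / 2.704 = 0.7337

0.7337


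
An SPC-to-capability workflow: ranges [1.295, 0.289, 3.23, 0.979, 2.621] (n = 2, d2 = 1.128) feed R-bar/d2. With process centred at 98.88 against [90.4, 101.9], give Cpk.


R_bar = (1.295 + 0.289 + 3.23 + 0.979 + 2.621) / 5 = 1.6828
sigma = R_bar / d2 = 1.6828 / 1.128 = 1.491844
Cp = (USL - LSL)/(6*sigma) = (101.9 - 90.4)/(6*1.491844) = 1.2848
Cpu = (101.9 - 98.88)/(3*1.491844) = 0.6748
Cpl = (98.88 - 90.4)/(3*1.491844) = 1.8947
Cpk = min(Cpu, Cpl) = 0.6748

0.6748


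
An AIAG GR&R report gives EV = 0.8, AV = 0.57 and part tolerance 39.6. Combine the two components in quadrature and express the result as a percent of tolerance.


GRR = sqrt(EV^2 + AV^2) = sqrt(0.8^2 + 0.57^2) = 0.98229324
%GRR = GRR / tol * 100 = 0.98229324 / 39.6 * 100
%GRR = 2.4805

2.4805


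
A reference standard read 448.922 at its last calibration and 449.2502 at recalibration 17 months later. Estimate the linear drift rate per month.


rate = (v2 - v1) / months
= (449.2502 - 448.922) / 17
= 0.3282 / 17
= 0.0193

0.0193


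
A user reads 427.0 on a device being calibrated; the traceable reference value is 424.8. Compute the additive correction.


Correction = standard - reading
= 424.8 - 427.0
= -2.2000

-2.2000


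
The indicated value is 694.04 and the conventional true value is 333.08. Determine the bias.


Systematic error = measured - true
= 694.04 - 333.08
= 360.9600

360.9600


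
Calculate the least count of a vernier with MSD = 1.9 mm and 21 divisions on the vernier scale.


LC = MSD / n_div
= 1.9 / 21
= 0.0905

0.0905


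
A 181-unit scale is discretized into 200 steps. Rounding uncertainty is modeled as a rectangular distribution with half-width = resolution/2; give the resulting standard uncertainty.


resolution = range / divisions
resolution = 181 / 200 = 0.905
u_res = resolution / (2*sqrt(3))
u_res = 0.905 / 3.4641016
u_res = 0.2613

0.2613


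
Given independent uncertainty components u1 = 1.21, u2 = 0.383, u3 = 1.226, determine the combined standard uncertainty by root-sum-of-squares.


uc = sqrt(1.21^2 + 0.383^2 + 1.226^2)
uc = sqrt(3.113865)
uc = 1.7646

1.7646


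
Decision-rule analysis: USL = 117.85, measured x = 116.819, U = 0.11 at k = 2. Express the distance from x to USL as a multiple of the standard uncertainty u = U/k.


u = U / k = 0.11 / 2 = 0.055
margin = |USL - x| = |117.85 - 116.819| = 1.031
z = margin / u = 1.031 / 0.055
z = 18.7455

18.7455


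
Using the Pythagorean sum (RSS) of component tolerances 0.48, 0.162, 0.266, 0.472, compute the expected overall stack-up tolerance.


RSS = sqrt(0.48^2 + 0.162^2 + 0.266^2 + 0.472^2)
= sqrt(0.550184)
= 0.7417

0.7417


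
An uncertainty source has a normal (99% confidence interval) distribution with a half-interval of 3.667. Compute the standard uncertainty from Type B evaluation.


u_B = half_width / 2.576
u_B = 3.667 / 2.576
u_B = 1.4235

1.4235


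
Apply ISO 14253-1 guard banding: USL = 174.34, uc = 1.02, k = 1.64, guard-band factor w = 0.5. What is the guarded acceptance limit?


U = k * uc = 1.64 * 1.02 = 1.6728
guard band g = w * U = 0.5 * 1.6728 = 0.8364
AL = USL - g = 174.34 - 0.8364
AL = 173.5036

173.5036


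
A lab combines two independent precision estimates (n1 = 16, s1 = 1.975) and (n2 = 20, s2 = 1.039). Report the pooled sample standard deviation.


s_p = sqrt(((n1-1)*s1^2 + (n2-1)*s2^2) / (n1+n2-2))
numerator = (16-1)*1.975^2 + (20-1)*1.039^2 = 58.509375 + 20.510899 = 79.020274
denominator = 16 + 20 - 2 = 34
s_p^2 = 79.020274 / 34 = 2.3241257
s_p = sqrt(2.3241257) = 1.5245

1.5245


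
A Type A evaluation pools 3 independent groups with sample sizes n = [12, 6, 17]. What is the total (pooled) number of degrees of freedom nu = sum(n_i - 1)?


nu = sum_i (n_i - 1)
nu = ((12 - 1) + (6 - 1) + (17 - 1))
nu = 11 + 5 + 16
nu = 32

32


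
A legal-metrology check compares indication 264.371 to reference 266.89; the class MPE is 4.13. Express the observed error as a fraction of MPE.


e = indication - reference = 264.371 - 266.89 = -2.5190
|e| = 2.5190
ratio = |e| / MPE = 2.5190 / 4.13
ratio = 0.6099

0.6099


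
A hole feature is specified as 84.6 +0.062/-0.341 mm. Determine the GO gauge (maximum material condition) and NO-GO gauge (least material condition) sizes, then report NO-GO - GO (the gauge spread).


GO = nominal - lower_tol (smallest hole = maximum material condition)
GO = 84.6 - 0.341 = 84.259
NO-GO = nominal + upper_tol (largest hole = least material condition)
NO-GO = 84.6 + 0.062 = 84.662
spread = NO-GO - GO = 84.662 - 84.259 = 0.4030

0.4030


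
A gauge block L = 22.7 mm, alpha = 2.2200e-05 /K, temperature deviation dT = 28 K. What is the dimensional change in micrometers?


dL = L * alpha * dT
= 22.7 * 2.2200e-05 * 28
= 0.0141103 mm
dL_um = 0.0141103 * 1000 = 14.1103 um

14.1103


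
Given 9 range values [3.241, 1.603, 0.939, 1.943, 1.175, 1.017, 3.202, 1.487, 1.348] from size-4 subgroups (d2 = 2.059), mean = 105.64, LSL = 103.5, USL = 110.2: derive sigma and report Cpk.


R_bar = (3.241 + 1.603 + 0.939 + 1.943 + 1.175 + 1.017 + 3.202 + 1.487 + 1.348) / 9 = 1.7727778
sigma = R_bar / d2 = 1.7727778 / 2.059 = 0.8609897
Cp = (USL - LSL)/(6*sigma) = (110.2 - 103.5)/(6*0.8609897) = 1.2970
Cpu = (110.2 - 105.64)/(3*0.8609897) = 1.7654
Cpl = (105.64 - 103.5)/(3*0.8609897) = 0.8285
Cpk = min(Cpu, Cpl) = 0.8285

0.8285


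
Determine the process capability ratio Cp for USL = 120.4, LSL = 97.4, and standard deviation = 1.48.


Cp = (USL - LSL) / (6 * sigma)
= (120.4 - 97.4) / (6 * 1.48)
= 23.0000 / 8.8800
= 2.5901

2.5901


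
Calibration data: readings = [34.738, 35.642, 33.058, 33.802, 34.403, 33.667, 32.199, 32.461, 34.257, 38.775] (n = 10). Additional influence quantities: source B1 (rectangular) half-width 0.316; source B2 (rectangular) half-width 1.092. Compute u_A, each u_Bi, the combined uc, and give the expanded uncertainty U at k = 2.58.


mean = (34.738 + 35.642 + 33.058 + 33.802 + 34.403 + 33.667 + 32.199 + 32.461 + 34.257 + 38.775) / 10 = 34.3002
s = sqrt(sum((x - mean)^2)/(n-1)) = 1.8861563
u_A = s / sqrt(n) = 1.8861563 / sqrt(10) = 0.59645499
u_B1 = 0.316 / sqrt(3) = 0.18244269
u_B2 = 1.092 / sqrt(3) = 0.63046649
uc = sqrt(0.59645499^2 + 0.18244269^2 + 0.63046649^2) = 0.88686633
U = k * uc = 2.58 * 0.88686633
U = 2.2881

2.2881


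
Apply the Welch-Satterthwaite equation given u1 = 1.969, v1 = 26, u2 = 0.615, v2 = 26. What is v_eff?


uc = sqrt(u1^2 + u2^2) = sqrt(1.969^2 + 0.615^2) = 2.0628102
v_eff = uc^4 / (u1^4/v1 + u2^4/v2)
= 2.0628102^4 / (1.969^4/26 + 0.615^4/26)
= 18.106607 / 0.5836108
v_eff = 31.0251

31.0251


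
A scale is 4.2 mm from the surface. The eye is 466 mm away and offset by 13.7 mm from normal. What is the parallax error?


error = h * offset / d
= 4.2 * 13.7 / 466
= 0.1235

0.1235


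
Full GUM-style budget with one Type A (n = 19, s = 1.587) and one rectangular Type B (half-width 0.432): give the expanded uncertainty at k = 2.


u_A = s / sqrt(n) = 1.587 / sqrt(19) = 0.36408277
u_B = half_width / sqrt(3) = 0.432 / sqrt(3) = 0.24941532
uc = sqrt(u_A^2 + u_B^2) = sqrt(0.36408277^2 + 0.24941532^2) = 0.44132105
U = k * uc = 2 * 0.44132105
U = 0.8826

0.8826


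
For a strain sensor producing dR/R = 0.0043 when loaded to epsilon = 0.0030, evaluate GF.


GF = (dR/R) / epsilon
= 0.0043 / 0.0030
= 1.4333

1.4333


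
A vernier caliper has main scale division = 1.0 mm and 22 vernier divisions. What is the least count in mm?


LC = MSD / n_div
= 1.0 / 22
= 0.0455

0.0455


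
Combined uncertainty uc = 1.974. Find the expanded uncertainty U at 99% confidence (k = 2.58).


U = k * uc
U = 2.58 * 1.974
U = 5.0929

5.0929


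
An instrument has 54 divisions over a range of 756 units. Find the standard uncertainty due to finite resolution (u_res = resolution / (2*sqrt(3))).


resolution = range / divisions
resolution = 756 / 54 = 14
u_res = resolution / (2*sqrt(3))
u_res = 14 / 3.4641016
u_res = 4.0415

4.0415


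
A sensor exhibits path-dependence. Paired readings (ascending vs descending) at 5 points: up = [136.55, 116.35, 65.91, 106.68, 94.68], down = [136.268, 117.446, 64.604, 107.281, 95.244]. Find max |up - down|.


|136.55 - 136.268| = 0.2820
|116.35 - 117.446| = 1.0960
|65.91 - 64.604| = 1.3060
|106.68 - 107.281| = 0.6010
|94.68 - 95.244| = 0.5640
hysteresis = max(diffs) = 1.3060

1.3060


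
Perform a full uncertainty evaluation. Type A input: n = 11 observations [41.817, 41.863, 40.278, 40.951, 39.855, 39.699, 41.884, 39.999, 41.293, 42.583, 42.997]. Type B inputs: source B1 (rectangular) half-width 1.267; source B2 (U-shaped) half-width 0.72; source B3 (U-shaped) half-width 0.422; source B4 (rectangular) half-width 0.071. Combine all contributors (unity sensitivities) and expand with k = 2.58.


mean = (41.817 + 41.863 + 40.278 + 40.951 + 39.855 + 39.699 + 41.884 + 39.999 + 41.293 + 42.583 + 42.997) / 11 = 41.20172727
s = sqrt(sum((x - mean)^2)/(n-1)) = 1.1338051
u_A = s / sqrt(n) = 1.1338051 / sqrt(11) = 0.3418551
u_B1 = 1.267 / sqrt(3) = 0.73150279
u_B2 = 0.72 / sqrt(2) = 0.50911688
u_B3 = 0.422 / sqrt(2) = 0.29839906
u_B4 = 0.071 / sqrt(3) = 0.040991869
uc = sqrt(0.3418551^2 + 0.73150279^2 + 0.50911688^2 + 0.29839906^2 + 0.040991869^2) = 1.0009413
U = k * uc = 2.58 * 1.0009413
U = 2.5824

2.5824


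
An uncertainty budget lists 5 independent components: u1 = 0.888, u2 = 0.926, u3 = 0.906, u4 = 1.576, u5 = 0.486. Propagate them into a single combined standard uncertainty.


uc = sqrt(0.888^2 + 0.926^2 + 0.906^2 + 1.576^2 + 0.486^2)
uc = sqrt(5.186828)
uc = 2.2775

2.2775


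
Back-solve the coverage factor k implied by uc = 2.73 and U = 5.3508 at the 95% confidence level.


k = U / uc
k = 5.3508 / 2.73
k = 1.96

1.96


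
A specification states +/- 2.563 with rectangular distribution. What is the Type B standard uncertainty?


u_B = half_width / sqrt(3)
u_B = 2.563 / 1.7320508
u_B = 1.4797

1.4797


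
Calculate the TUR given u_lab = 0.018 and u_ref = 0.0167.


TUR = u_lab / u_ref
= 0.018 / 0.0167
= 1.0778

1.0778


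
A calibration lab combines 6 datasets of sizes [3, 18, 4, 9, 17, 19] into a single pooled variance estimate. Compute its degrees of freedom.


nu = sum_i (n_i - 1)
nu = ((3 - 1) + (18 - 1) + (4 - 1) + (9 - 1) + (17 - 1) + (19 - 1))
nu = 2 + 17 + 3 + 8 + 16 + 18
nu = 64

64


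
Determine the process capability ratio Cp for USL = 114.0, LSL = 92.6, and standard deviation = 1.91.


Cp = (USL - LSL) / (6 * sigma)
= (114.0 - 92.6) / (6 * 1.91)
= 21.4000 / 11.4600
= 1.8674

1.8674


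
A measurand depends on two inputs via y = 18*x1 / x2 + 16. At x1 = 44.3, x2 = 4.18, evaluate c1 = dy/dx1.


y = 18*x1 / x2 + 16
dy/dx1 = 18/x2
Evaluate at x2 = 4.18: c1 = 18 / 4.18
c1 = 4.3062

4.3062


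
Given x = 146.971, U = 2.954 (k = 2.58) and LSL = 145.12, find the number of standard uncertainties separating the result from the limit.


u = U / k = 2.954 / 2.58 = 1.1449612
margin = |LSL - x| = |145.12 - 146.971| = 1.851
z = margin / u = 1.851 / 1.1449612
z = 1.6166

1.6166


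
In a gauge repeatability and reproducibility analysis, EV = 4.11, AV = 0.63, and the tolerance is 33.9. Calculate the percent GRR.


GRR = sqrt(EV^2 + AV^2) = sqrt(4.11^2 + 0.63^2) = 4.1580043
%GRR = GRR / tol * 100 = 4.1580043 / 33.9 * 100
%GRR = 12.2655

12.2655


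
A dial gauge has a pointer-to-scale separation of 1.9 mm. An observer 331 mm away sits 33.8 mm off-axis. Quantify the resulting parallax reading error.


error = h * offset / d
= 1.9 * 33.8 / 331
= 0.1940

0.1940


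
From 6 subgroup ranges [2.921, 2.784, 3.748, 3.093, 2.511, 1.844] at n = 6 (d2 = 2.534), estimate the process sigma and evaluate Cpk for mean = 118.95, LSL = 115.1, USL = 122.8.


R_bar = (2.921 + 2.784 + 3.748 + 3.093 + 2.511 + 1.844) / 6 = 2.8168333
sigma = R_bar / d2 = 2.8168333 / 2.534 = 1.1116154
Cp = (USL - LSL)/(6*sigma) = (122.8 - 115.1)/(6*1.1116154) = 1.1545
Cpu = (122.8 - 118.95)/(3*1.1116154) = 1.1545
Cpl = (118.95 - 115.1)/(3*1.1116154) = 1.1545
Cpk = min(Cpu, Cpl) = 1.1545

1.1545


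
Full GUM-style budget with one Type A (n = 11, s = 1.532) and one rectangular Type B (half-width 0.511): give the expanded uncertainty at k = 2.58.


u_A = s / sqrt(n) = 1.532 / sqrt(11) = 0.46191538
u_B = half_width / sqrt(3) = 0.511 / sqrt(3) = 0.29502599
uc = sqrt(u_A^2 + u_B^2) = sqrt(0.46191538^2 + 0.29502599^2) = 0.5480932
U = k * uc = 2.58 * 0.5480932
U = 1.4141

1.4141


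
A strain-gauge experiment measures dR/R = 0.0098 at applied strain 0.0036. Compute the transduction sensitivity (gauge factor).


GF = (dR/R) / epsilon
= 0.0098 / 0.0036
= 2.7222

2.7222


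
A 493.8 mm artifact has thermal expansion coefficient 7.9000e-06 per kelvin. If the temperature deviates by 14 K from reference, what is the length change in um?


dL = L * alpha * dT
= 493.8 * 7.9000e-06 * 14
= 0.0546143 mm
dL_um = 0.0546143 * 1000 = 54.6143 um

54.6143


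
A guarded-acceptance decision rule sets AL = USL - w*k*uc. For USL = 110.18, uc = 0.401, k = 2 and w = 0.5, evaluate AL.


U = k * uc = 2 * 0.401 = 0.802
guard band g = w * U = 0.5 * 0.802 = 0.401
AL = USL - g = 110.18 - 0.401
AL = 109.7790

109.7790


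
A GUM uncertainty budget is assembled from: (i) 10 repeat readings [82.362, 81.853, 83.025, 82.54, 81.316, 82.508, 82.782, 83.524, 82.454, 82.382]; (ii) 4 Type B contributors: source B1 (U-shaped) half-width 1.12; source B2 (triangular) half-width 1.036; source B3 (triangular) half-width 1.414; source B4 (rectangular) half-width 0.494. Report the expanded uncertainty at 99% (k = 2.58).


mean = (82.362 + 81.853 + 83.025 + 82.54 + 81.316 + 82.508 + 82.782 + 83.524 + 82.454 + 82.382) / 10 = 82.4746
s = sqrt(sum((x - mean)^2)/(n-1)) = 0.60133984
u_A = s / sqrt(n) = 0.60133984 / sqrt(10) = 0.19016035
u_B1 = 1.12 / sqrt(2) = 0.79195959
u_B2 = 1.036 / sqrt(6) = 0.42294523
u_B3 = 1.414 / sqrt(6) = 0.57726308
u_B4 = 0.494 / sqrt(3) = 0.28521103
uc = sqrt(0.19016035^2 + 0.79195959^2 + 0.42294523^2 + 0.57726308^2 + 0.28521103^2) = 1.1210806
U = k * uc = 2.58 * 1.1210806
U = 2.8924

2.8924


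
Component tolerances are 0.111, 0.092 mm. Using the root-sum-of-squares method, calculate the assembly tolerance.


RSS = sqrt(0.111^2 + 0.092^2)
= sqrt(0.020785)
= 0.1442

0.1442


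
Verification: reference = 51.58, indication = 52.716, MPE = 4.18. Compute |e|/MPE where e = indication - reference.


e = indication - reference = 52.716 - 51.58 = 1.1360
|e| = 1.1360
ratio = |e| / MPE = 1.1360 / 4.18
ratio = 0.2718

0.2718


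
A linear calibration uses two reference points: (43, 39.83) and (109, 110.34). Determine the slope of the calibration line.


slope = (y2 - y1) / (x2 - x1)
= (110.34 - 39.83) / (109 - 43)
= 70.5100 / 66
= 1.0683

1.0683


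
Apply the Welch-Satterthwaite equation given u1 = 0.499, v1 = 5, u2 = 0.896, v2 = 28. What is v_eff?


uc = sqrt(u1^2 + u2^2) = sqrt(0.499^2 + 0.896^2) = 1.0255813
v_eff = uc^4 / (u1^4/v1 + u2^4/v2)
= 1.0255813^4 / (0.499^4/5 + 0.896^4/28)
= 1.106319 / 0.03541864
v_eff = 31.2355

31.2355


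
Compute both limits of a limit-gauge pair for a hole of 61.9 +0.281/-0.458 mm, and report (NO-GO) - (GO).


GO = nominal - lower_tol (smallest hole = maximum material condition)
GO = 61.9 - 0.458 = 61.442
NO-GO = nominal + upper_tol (largest hole = least material condition)
NO-GO = 61.9 + 0.281 = 62.181
spread = NO-GO - GO = 62.181 - 61.442 = 0.7390

0.7390


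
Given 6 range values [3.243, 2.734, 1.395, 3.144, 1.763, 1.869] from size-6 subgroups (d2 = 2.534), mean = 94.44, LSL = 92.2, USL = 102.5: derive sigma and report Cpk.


R_bar = (3.243 + 2.734 + 1.395 + 3.144 + 1.763 + 1.869) / 6 = 2.358
sigma = R_bar / d2 = 2.358 / 2.534 = 0.93054459
Cp = (USL - LSL)/(6*sigma) = (102.5 - 92.2)/(6*0.93054459) = 1.8448
Cpu = (102.5 - 94.44)/(3*0.93054459) = 2.8872
Cpl = (94.44 - 92.2)/(3*0.93054459) = 0.8024
Cpk = min(Cpu, Cpl) = 0.8024

0.8024


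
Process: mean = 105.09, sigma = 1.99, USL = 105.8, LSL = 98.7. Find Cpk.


Cpu = (USL - mean) / (3*sigma) = (105.8 - 105.09) / (3*1.99) = 0.1189
Cpl = (mean - LSL) / (3*sigma) = (105.09 - 98.7) / (3*1.99) = 1.0704
Cpk = min(Cpu, Cpl) = 0.1189

0.1189


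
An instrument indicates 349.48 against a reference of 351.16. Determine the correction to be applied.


Correction = standard - reading
= 351.16 - 349.48
= 1.6800

1.6800


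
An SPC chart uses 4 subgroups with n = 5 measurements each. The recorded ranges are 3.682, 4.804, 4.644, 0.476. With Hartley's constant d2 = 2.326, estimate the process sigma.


R_bar = (3.682 + 4.804 + 4.644 + 0.476) / 4
R_bar = 13.606 / 4 = 3.4015
sigma_hat = R_bar / d2 = 3.4015 / 2.326 = 1.4624

1.4624


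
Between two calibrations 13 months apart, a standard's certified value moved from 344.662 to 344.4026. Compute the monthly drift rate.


rate = (v2 - v1) / months
= (344.4026 - 344.662) / 13
= -0.2594 / 13
= -0.0200

-0.0200


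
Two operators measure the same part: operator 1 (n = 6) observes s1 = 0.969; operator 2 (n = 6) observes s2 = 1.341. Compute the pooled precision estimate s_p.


s_p = sqrt(((n1-1)*s1^2 + (n2-1)*s2^2) / (n1+n2-2))
numerator = (6-1)*0.969^2 + (6-1)*1.341^2 = 4.694805 + 8.991405 = 13.68621
denominator = 6 + 6 - 2 = 10
s_p^2 = 13.68621 / 10 = 1.368621
s_p = sqrt(1.368621) = 1.1699

1.1699


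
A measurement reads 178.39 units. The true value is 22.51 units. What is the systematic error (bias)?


Systematic error = measured - true
= 178.39 - 22.51
= 155.8800

155.8800


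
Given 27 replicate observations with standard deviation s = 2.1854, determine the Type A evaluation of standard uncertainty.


u_A = s / sqrt(n)
u_A = 2.1854 / sqrt(27)
u_A = 2.1854 / 5.1961524
u_A = 0.4206

0.4206


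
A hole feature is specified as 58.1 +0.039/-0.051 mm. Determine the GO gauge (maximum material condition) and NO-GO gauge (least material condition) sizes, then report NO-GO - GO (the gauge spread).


GO = nominal - lower_tol (smallest hole = maximum material condition)
GO = 58.1 - 0.051 = 58.049
NO-GO = nominal + upper_tol (largest hole = least material condition)
NO-GO = 58.1 + 0.039 = 58.139
spread = NO-GO - GO = 58.139 - 58.049 = 0.0900

0.0900


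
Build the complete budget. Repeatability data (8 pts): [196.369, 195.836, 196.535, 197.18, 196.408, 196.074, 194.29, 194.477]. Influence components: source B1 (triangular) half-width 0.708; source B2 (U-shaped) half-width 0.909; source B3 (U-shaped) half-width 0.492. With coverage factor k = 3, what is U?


mean = (196.369 + 195.836 + 196.535 + 197.18 + 196.408 + 196.074 + 194.29 + 194.477) / 8 = 195.896125
s = sqrt(sum((x - mean)^2)/(n-1)) = 1.0121357
u_A = s / sqrt(n) = 1.0121357 / sqrt(8) = 0.35784401
u_B1 = 0.708 / sqrt(6) = 0.28903979
u_B2 = 0.909 / sqrt(2) = 0.64276006
u_B3 = 0.492 / sqrt(2) = 0.34789654
uc = sqrt(0.35784401^2 + 0.28903979^2 + 0.64276006^2 + 0.34789654^2) = 0.86357908
U = k * uc = 3 * 0.86357908
U = 2.5907

2.5907


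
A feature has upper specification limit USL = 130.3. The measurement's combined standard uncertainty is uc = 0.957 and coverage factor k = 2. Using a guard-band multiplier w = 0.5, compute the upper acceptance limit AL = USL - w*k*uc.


U = k * uc = 2 * 0.957 = 1.914
guard band g = w * U = 0.5 * 1.914 = 0.957
AL = USL - g = 130.3 - 0.957
AL = 129.3430

129.3430


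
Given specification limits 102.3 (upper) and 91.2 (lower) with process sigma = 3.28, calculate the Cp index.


Cp = (USL - LSL) / (6 * sigma)
= (102.3 - 91.2) / (6 * 3.28)
= 11.1000 / 19.6800
= 0.5640

0.5640


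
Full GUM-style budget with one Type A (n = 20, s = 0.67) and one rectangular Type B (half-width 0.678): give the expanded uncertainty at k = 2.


u_A = s / sqrt(n) = 0.67 / sqrt(20) = 0.14981655
u_B = half_width / sqrt(3) = 0.678 / sqrt(3) = 0.39144348
uc = sqrt(u_A^2 + u_B^2) = sqrt(0.14981655^2 + 0.39144348^2) = 0.41913363
U = k * uc = 2 * 0.41913363
U = 0.8383

0.8383


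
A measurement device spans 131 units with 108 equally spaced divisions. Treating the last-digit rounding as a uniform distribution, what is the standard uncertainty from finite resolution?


resolution = range / divisions
resolution = 131 / 108 = 1.212963
u_res = resolution / (2*sqrt(3))
u_res = 1.212963 / 3.4641016
u_res = 0.3502

0.3502


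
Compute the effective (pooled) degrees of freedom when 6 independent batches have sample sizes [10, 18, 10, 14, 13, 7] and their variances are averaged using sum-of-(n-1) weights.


nu = sum_i (n_i - 1)
nu = ((10 - 1) + (18 - 1) + (10 - 1) + (14 - 1) + (13 - 1) + (7 - 1))
nu = 9 + 17 + 9 + 13 + 12 + 6
nu = 66

66


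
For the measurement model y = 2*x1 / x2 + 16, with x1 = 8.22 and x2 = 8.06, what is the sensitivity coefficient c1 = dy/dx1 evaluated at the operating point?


y = 2*x1 / x2 + 16
dy/dx1 = 2/x2
Evaluate at x2 = 8.06: c1 = 2 / 8.06
c1 = 0.2481

0.2481


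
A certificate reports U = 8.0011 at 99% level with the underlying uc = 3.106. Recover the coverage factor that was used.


k = U / uc
k = 8.0011 / 3.106
k = 2.576

2.576


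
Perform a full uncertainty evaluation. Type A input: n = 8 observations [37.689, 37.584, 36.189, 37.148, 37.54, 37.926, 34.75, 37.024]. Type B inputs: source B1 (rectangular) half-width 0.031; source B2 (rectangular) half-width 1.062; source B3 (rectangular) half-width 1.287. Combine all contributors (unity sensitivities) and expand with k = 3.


mean = (37.689 + 37.584 + 36.189 + 37.148 + 37.54 + 37.926 + 34.75 + 37.024) / 8 = 36.98125
s = sqrt(sum((x - mean)^2)/(n-1)) = 1.0491317
u_A = s / sqrt(n) = 1.0491317 / sqrt(8) = 0.37092407
u_B1 = 0.031 / sqrt(3) = 0.017897858
u_B2 = 1.062 / sqrt(3) = 0.61314599
u_B3 = 1.287 / sqrt(3) = 0.7430498
uc = sqrt(0.37092407^2 + 0.017897858^2 + 0.61314599^2 + 0.7430498^2) = 1.0324611
U = k * uc = 3 * 1.0324611
U = 3.0974

3.0974


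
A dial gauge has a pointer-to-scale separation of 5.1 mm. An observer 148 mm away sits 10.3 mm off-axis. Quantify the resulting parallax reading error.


error = h * offset / d
= 5.1 * 10.3 / 148
= 0.3549

0.3549


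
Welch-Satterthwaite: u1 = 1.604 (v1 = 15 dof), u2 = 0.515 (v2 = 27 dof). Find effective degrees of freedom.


uc = sqrt(u1^2 + u2^2) = sqrt(1.604^2 + 0.515^2) = 1.6846486
v_eff = uc^4 / (u1^4/v1 + u2^4/v2)
= 1.6846486^4 / (1.604^4/15 + 0.515^4/27)
= 8.0544762 / 0.44389749
v_eff = 18.1449

18.1449


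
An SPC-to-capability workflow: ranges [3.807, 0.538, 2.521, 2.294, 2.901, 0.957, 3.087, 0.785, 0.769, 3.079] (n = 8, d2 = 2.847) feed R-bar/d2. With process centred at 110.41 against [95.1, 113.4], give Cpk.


R_bar = (3.807 + 0.538 + 2.521 + 2.294 + 2.901 + 0.957 + 3.087 + 0.785 + 0.769 + 3.079) / 10 = 2.0738
sigma = R_bar / d2 = 2.0738 / 2.847 = 0.72841588
Cp = (USL - LSL)/(6*sigma) = (113.4 - 95.1)/(6*0.72841588) = 4.1872
Cpu = (113.4 - 110.41)/(3*0.72841588) = 1.3683
Cpl = (110.41 - 95.1)/(3*0.72841588) = 7.0061
Cpk = min(Cpu, Cpl) = 1.3683

1.3683


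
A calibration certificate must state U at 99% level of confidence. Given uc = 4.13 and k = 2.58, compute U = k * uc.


U = k * uc
U = 2.58 * 4.13
U = 10.6554

10.6554


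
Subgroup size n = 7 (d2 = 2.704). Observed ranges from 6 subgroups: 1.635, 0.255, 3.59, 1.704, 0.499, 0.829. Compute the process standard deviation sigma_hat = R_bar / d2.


R_bar = (1.635 + 0.255 + 3.59 + 1.704 + 0.499 + 0.829) / 6
R_bar = 8.512 / 6 = 1.4186667
sigma_hat = R_bar / d2 = 1.4186667 / 2.704 = 0.5247

0.5247


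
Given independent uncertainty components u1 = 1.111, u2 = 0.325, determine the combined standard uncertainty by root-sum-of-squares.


uc = sqrt(1.111^2 + 0.325^2)
uc = sqrt(1.339946)
uc = 1.1576

1.1576


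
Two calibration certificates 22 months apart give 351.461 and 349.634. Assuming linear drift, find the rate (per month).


rate = (v2 - v1) / months
= (349.634 - 351.461) / 22
= -1.8270 / 22
= -0.0830

-0.0830


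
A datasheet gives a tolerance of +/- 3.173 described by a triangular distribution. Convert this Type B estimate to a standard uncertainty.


u_B = half_width / sqrt(6)
u_B = 3.173 / 2.4494897
u_B = 1.2954

1.2954


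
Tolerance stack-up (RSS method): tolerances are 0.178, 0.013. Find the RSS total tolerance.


RSS = sqrt(0.178^2 + 0.013^2)
= sqrt(0.031853)
= 0.1785

0.1785


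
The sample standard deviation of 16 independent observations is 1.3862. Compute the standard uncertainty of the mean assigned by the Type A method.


u_A = s / sqrt(n)
u_A = 1.3862 / sqrt(16)
u_A = 1.3862 / 4
u_A = 0.3466

0.3466


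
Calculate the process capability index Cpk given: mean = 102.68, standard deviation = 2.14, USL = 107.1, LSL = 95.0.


Cpu = (USL - mean) / (3*sigma) = (107.1 - 102.68) / (3*2.14) = 0.6885
Cpl = (mean - LSL) / (3*sigma) = (102.68 - 95.0) / (3*2.14) = 1.1963
Cpk = min(Cpu, Cpl) = 0.6885

0.6885


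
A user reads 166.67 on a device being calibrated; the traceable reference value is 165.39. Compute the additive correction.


Correction = standard - reading
= 165.39 - 166.67
= -1.2800

-1.2800


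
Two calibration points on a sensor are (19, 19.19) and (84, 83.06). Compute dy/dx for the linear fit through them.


slope = (y2 - y1) / (x2 - x1)
= (83.06 - 19.19) / (84 - 19)
= 63.8700 / 65
= 0.9826

0.9826


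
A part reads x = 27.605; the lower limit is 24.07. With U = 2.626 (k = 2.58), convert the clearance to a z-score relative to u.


u = U / k = 2.626 / 2.58 = 1.0178295
margin = |LSL - x| = |24.07 - 27.605| = 3.535
z = margin / u = 3.535 / 1.0178295
z = 3.4731

3.4731
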